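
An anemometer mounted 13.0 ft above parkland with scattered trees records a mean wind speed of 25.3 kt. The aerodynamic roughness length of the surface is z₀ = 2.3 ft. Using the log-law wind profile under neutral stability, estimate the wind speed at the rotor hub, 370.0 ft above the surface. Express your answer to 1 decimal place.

Log law: V(z) ∝ ln(z/z₀), so V₂/V₁ = ln(z₂/z₀) / ln(z₁/z₀).
ln(370.0/2.3) = 5.0806, ln(13.0/2.3) = 1.7320
V₂ = 25.3 × 5.0806/1.7320 = 25.3 × 2.9333 = 74.2125 kt

74.2 kt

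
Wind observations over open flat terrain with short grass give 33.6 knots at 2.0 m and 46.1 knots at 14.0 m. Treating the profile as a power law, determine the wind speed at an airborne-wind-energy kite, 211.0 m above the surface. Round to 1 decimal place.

71.6 knots

First find α: α = ln(V₂/V₁)/ln(z₂/z₁) = ln(46.1/33.6)/ln(14.0/2.0) = 0.31629/1.94591 = 0.1625
Extrapolate from 14.0 m to 211.0 m: V₃ = 46.1 × (211.0/14.0)^0.1625 = 46.1 × 1.5542 = 71.6469 knots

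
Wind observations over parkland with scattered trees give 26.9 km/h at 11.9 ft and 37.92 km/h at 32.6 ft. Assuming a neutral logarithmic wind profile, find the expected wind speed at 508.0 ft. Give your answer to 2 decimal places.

67.95 km/h

Log law: V ∝ ln(z/z₀). From the pair, with r = V₁/V₂ = 0.70939,
ln z₀ = (ln z₁ − r·ln z₂)/(1 − r) = (2.4765 − 0.70939×3.4843)/0.29061 = 0.0165 → z₀ = 1.017 ft
V₃ = V₁ · ln(z₃/z₀)/ln(z₁/z₀) = 26.9 × 6.2139/2.4600 = 67.9493 km/h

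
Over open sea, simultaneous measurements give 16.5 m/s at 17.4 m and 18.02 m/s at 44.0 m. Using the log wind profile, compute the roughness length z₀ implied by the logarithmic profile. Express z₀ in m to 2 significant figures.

Log law: V(z) ∝ ln(z/z₀). With r = V₁/V₂ = 16.5/18.02 = 0.91565,
r · ln(z₂/z₀) = ln(z₁/z₀) ⇒ ln z₀ = (ln z₁ − r·ln z₂)/(1 − r)
ln z₀ = (2.85647 − 0.91565×3.78419) / 0.08435 = -7.2142
z₀ = exp(-7.2142) = 0.0007361 m

z₀ ≈ 0.00074 m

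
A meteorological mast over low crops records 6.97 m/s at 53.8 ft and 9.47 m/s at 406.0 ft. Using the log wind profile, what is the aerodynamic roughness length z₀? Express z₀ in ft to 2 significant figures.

z₀ ≈ 0.19 ft

Log law: V(z) ∝ ln(z/z₀). With r = V₁/V₂ = 6.97/9.47 = 0.73601,
r · ln(z₂/z₀) = ln(z₁/z₀) ⇒ ln z₀ = (ln z₁ − r·ln z₂)/(1 − r)
ln z₀ = (3.98527 − 0.73601×6.00635) / 0.26399 = -1.6495
z₀ = exp(-1.6495) = 0.1921 ft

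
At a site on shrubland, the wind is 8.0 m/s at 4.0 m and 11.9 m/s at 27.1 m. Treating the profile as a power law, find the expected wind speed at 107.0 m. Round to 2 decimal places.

15.82 m/s

First find α: α = ln(V₂/V₁)/ln(z₂/z₁) = ln(11.9/8.0)/ln(27.1/4.0) = 0.39710/1.91324 = 0.2076
Extrapolate from 27.1 m to 107.0 m: V₃ = 11.9 × (107.0/27.1)^0.2076 = 11.9 × 1.3298 = 15.8246 m/s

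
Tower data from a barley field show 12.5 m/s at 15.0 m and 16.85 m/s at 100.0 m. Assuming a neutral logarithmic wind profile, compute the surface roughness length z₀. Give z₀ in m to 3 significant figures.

Log law: V(z) ∝ ln(z/z₀). With r = V₁/V₂ = 12.5/16.85 = 0.74184,
r · ln(z₂/z₀) = ln(z₁/z₀) ⇒ ln z₀ = (ln z₁ − r·ln z₂)/(1 − r)
ln z₀ = (2.70805 − 0.74184×4.60517) / 0.25816 = -2.7434
z₀ = exp(-2.7434) = 0.06435 m

z₀ ≈ 0.0643 m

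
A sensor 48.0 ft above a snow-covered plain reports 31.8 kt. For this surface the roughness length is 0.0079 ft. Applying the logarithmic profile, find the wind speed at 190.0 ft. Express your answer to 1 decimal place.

36.8 kt

Log law: V(z) ∝ ln(z/z₀), so V₂/V₁ = ln(z₂/z₀) / ln(z₁/z₀).
ln(190.0/0.0079) = 10.0879, ln(48.0/0.0079) = 8.7121
V₂ = 31.8 × 10.0879/8.7121 = 31.8 × 1.1579 = 36.8219 kt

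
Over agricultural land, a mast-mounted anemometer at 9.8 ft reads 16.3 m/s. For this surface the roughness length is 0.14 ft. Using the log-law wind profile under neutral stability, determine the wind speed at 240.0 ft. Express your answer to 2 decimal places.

28.57 m/s

Log law: V(z) ∝ ln(z/z₀), so V₂/V₁ = ln(z₂/z₀) / ln(z₁/z₀).
ln(240.0/0.14) = 7.4468, ln(9.8/0.14) = 4.2485
V₂ = 16.3 × 7.4468/4.2485 = 16.3 × 1.7528 = 28.5706 m/s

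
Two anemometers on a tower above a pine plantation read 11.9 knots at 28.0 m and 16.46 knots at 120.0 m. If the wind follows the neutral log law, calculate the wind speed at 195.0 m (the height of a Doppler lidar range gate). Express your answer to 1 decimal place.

Log law: V ∝ ln(z/z₀). From the pair, with r = V₁/V₂ = 0.72296,
ln z₀ = (ln z₁ − r·ln z₂)/(1 − r) = (3.3322 − 0.72296×4.7875)/0.27704 = -0.4656 → z₀ = 0.6278 m
V₃ = V₁ · ln(z₃/z₀)/ln(z₁/z₀) = 11.9 × 5.7386/3.7978 = 17.9813 knots

18.0 knots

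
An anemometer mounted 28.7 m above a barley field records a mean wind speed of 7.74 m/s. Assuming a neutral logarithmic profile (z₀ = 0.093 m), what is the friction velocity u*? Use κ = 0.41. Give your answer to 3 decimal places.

Log law: V(z) = (u*/κ) · ln(z/z₀) ⇒ u* = κ · V / ln(z/z₀)
u* = 0.41 × 7.74 / ln(28.7/0.093) = 0.41 × 7.74 / 5.7321
   = 3.1734 / 5.7321 = 0.5536 m/s

u* ≈ 0.554 m/s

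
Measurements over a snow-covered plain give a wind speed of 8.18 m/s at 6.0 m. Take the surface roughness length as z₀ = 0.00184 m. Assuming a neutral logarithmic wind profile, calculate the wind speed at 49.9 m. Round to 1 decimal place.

10.3 m/s

Log law: V(z) ∝ ln(z/z₀), so V₂/V₁ = ln(z₂/z₀) / ln(z₁/z₀).
ln(49.9/0.00184) = 10.2080, ln(6.0/0.00184) = 8.0897
V₂ = 8.18 × 10.2080/8.0897 = 8.18 × 1.2618 = 10.3219 m/s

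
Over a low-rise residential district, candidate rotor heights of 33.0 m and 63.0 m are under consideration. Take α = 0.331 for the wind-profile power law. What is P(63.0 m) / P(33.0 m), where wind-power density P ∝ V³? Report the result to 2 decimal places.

1.90

Speed ratio: V_B/V_A = (z_B/z_A)^α = (63.0/33.0)^0.331 = (1.9091)^0.331 = 1.23866
Power-density ratio: P_B/P_A = (V_B/V_A)³ = (1.23866)³ = 1.90047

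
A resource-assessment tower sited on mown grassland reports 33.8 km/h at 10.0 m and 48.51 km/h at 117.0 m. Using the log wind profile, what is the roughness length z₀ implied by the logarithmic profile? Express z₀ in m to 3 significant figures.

z₀ ≈ 0.0351 m

Log law: V(z) ∝ ln(z/z₀). With r = V₁/V₂ = 33.8/48.51 = 0.69676,
r · ln(z₂/z₀) = ln(z₁/z₀) ⇒ ln z₀ = (ln z₁ − r·ln z₂)/(1 − r)
ln z₀ = (2.30259 − 0.69676×4.76217) / 0.30324 = -3.3490
z₀ = exp(-3.3490) = 0.03512 m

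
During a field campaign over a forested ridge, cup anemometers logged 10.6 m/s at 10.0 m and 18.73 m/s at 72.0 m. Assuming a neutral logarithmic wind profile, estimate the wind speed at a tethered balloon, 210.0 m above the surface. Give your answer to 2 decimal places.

Log law: V ∝ ln(z/z₀). From the pair, with r = V₁/V₂ = 0.56594,
ln z₀ = (ln z₁ − r·ln z₂)/(1 − r) = (2.3026 − 0.56594×4.2767)/0.43406 = -0.2712 → z₀ = 0.7624 m
V₃ = V₁ · ln(z₃/z₀)/ln(z₁/z₀) = 10.6 × 5.6184/2.5738 = 23.1385 m/s

23.14 m/s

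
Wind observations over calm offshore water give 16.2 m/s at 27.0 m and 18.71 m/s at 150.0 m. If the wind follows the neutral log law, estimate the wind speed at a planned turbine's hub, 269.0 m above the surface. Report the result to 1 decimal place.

19.6 m/s

Log law: V ∝ ln(z/z₀). From the pair, with r = V₁/V₂ = 0.86585,
ln z₀ = (ln z₁ − r·ln z₂)/(1 − r) = (3.2958 − 0.86585×5.0106)/0.13415 = -7.7718 → z₀ = 0.0004215 m
V₃ = V₁ · ln(z₃/z₀)/ln(z₁/z₀) = 16.2 × 13.3665/11.0676 = 19.5649 m/s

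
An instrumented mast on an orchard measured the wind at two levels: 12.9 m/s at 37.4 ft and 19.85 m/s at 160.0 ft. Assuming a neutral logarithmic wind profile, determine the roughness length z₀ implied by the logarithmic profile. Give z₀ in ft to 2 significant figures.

Log law: V(z) ∝ ln(z/z₀). With r = V₁/V₂ = 12.9/19.85 = 0.64987,
r · ln(z₂/z₀) = ln(z₁/z₀) ⇒ ln z₀ = (ln z₁ − r·ln z₂)/(1 − r)
ln z₀ = (3.62167 − 0.64987×5.07517) / 0.35013 = 0.9238
z₀ = exp(0.9238) = 2.519 ft

z₀ ≈ 2.5 ft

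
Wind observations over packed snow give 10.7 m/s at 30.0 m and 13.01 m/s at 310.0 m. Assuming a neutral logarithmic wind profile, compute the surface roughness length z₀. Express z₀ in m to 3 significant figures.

z₀ ≈ 0.000601 m

Log law: V(z) ∝ ln(z/z₀). With r = V₁/V₂ = 10.7/13.01 = 0.82244,
r · ln(z₂/z₀) = ln(z₁/z₀) ⇒ ln z₀ = (ln z₁ − r·ln z₂)/(1 − r)
ln z₀ = (3.40120 − 0.82244×5.73657) / 0.17756 = -7.4163
z₀ = exp(-7.4163) = 0.0006013 m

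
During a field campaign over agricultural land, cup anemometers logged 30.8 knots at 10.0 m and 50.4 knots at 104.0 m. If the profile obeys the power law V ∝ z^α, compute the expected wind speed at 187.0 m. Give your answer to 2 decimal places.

57.02 knots

First find α: α = ln(V₂/V₁)/ln(z₂/z₁) = ln(50.4/30.8)/ln(104.0/10.0) = 0.49248/2.34181 = 0.2103
Extrapolate from 104.0 m to 187.0 m: V₃ = 50.4 × (187.0/104.0)^0.2103 = 50.4 × 1.1313 = 57.0185 knots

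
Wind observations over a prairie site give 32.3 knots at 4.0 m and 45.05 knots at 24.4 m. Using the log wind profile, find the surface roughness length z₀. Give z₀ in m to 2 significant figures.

Log law: V(z) ∝ ln(z/z₀). With r = V₁/V₂ = 32.3/45.05 = 0.71698,
r · ln(z₂/z₀) = ln(z₁/z₀) ⇒ ln z₀ = (ln z₁ − r·ln z₂)/(1 − r)
ln z₀ = (1.38629 − 0.71698×3.19458) / 0.28302 = -3.1947
z₀ = exp(-3.1947) = 0.04098 m

z₀ ≈ 0.041 m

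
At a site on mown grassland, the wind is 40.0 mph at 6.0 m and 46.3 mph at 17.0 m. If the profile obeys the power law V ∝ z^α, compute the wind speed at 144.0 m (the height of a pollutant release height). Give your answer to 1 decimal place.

First find α: α = ln(V₂/V₁)/ln(z₂/z₁) = ln(46.3/40.0)/ln(17.0/6.0) = 0.14626/1.04145 = 0.1404
Extrapolate from 17.0 m to 144.0 m: V₃ = 46.3 × (144.0/17.0)^0.1404 = 46.3 × 1.3499 = 62.5026 mph

62.5 mph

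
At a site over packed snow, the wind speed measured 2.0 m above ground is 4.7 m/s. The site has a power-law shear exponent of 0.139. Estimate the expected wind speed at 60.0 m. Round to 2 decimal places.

Power-law profile: V₂ = V₁ · (z₂/z₁)^α
V₂ = 4.7 × (60.0/2.0)^0.139 = 4.7 × (30.0000)^0.139
    = 4.7 × 1.6044 = 7.5408 m/s

7.54 m/s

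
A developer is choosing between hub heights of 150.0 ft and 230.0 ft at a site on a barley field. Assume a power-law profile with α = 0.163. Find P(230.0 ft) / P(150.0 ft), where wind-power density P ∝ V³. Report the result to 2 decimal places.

1.23

Speed ratio: V_B/V_A = (z_B/z_A)^α = (230.0/150.0)^0.163 = (1.5333)^0.163 = 1.07216
Power-density ratio: P_B/P_A = (V_B/V_A)³ = (1.07216)³ = 1.23247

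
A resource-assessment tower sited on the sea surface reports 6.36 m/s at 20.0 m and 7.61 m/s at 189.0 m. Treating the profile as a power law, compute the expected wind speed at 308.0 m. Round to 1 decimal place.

First find α: α = ln(V₂/V₁)/ln(z₂/z₁) = ln(7.61/6.36)/ln(189.0/20.0) = 0.17943/2.24601 = 0.0799
Extrapolate from 189.0 m to 308.0 m: V₃ = 7.61 × (308.0/189.0)^0.0799 = 7.61 × 1.0398 = 7.9128 m/s

7.9 m/s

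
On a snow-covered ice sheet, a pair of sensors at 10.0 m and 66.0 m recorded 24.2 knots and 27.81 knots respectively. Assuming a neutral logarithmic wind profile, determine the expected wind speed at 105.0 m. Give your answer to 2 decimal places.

28.70 knots

Log law: V ∝ ln(z/z₀). From the pair, with r = V₁/V₂ = 0.87019,
ln z₀ = (ln z₁ − r·ln z₂)/(1 − r) = (2.3026 − 0.87019×4.1897)/0.12981 = -10.3476 → z₀ = 0.00003207 m
V₃ = V₁ · ln(z₃/z₀)/ln(z₁/z₀) = 24.2 × 15.0015/12.6502 = 28.6982 knots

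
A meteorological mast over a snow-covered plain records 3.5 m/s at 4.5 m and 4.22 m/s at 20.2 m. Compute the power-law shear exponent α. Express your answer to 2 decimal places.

Power law: V₂/V₁ = (z₂/z₁)^α ⇒ α = ln(V₂/V₁) / ln(z₂/z₁)
α = ln(4.22/3.5) / ln(20.2/4.5) = ln(1.2057) / ln(4.4889)
  = 0.18707 / 1.50161 = 0.12458

α ≈ 0.12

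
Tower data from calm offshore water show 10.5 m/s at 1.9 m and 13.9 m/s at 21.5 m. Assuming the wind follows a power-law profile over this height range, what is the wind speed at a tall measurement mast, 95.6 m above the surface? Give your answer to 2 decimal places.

16.52 m/s

First find α: α = ln(V₂/V₁)/ln(z₂/z₁) = ln(13.9/10.5)/ln(21.5/1.9) = 0.28051/2.42620 = 0.1156
Extrapolate from 21.5 m to 95.6 m: V₃ = 13.9 × (95.6/21.5)^0.1156 = 13.9 × 1.1883 = 16.5173 m/s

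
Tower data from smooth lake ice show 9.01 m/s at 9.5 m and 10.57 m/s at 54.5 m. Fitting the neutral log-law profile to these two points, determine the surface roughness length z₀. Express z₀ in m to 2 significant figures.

Log law: V(z) ∝ ln(z/z₀). With r = V₁/V₂ = 9.01/10.57 = 0.85241,
r · ln(z₂/z₀) = ln(z₁/z₀) ⇒ ln z₀ = (ln z₁ − r·ln z₂)/(1 − r)
ln z₀ = (2.25129 − 0.85241×3.99820) / 0.14759 = -7.8382
z₀ = exp(-7.8382) = 0.0003944 m

z₀ ≈ 0.00039 m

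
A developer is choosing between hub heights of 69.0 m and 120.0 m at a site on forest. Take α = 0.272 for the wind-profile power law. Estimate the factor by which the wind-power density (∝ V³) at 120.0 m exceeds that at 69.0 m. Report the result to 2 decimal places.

1.57

Speed ratio: V_B/V_A = (z_B/z_A)^α = (120.0/69.0)^0.272 = (1.7391)^0.272 = 1.16244
Power-density ratio: P_B/P_A = (V_B/V_A)³ = (1.16244)³ = 1.57076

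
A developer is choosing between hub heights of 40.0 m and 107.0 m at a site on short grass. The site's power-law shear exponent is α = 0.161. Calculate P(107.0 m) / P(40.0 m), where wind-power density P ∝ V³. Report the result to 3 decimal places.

Speed ratio: V_B/V_A = (z_B/z_A)^α = (107.0/40.0)^0.161 = (2.6750)^0.161 = 1.17165
Power-density ratio: P_B/P_A = (V_B/V_A)³ = (1.17165)³ = 1.60841

1.608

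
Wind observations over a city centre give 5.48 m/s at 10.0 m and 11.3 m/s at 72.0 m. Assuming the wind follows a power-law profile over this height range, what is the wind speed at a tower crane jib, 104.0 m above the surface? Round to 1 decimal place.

12.9 m/s

First find α: α = ln(V₂/V₁)/ln(z₂/z₁) = ln(11.3/5.48)/ln(72.0/10.0) = 0.72370/1.97408 = 0.3666
Extrapolate from 72.0 m to 104.0 m: V₃ = 11.3 × (104.0/72.0)^0.3666 = 11.3 × 1.1443 = 12.9308 m/s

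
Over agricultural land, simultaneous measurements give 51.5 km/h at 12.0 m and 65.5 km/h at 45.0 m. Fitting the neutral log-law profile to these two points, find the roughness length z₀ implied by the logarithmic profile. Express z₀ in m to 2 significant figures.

z₀ ≈ 0.093 m

Log law: V(z) ∝ ln(z/z₀). With r = V₁/V₂ = 51.5/65.5 = 0.78626,
r · ln(z₂/z₀) = ln(z₁/z₀) ⇒ ln z₀ = (ln z₁ − r·ln z₂)/(1 − r)
ln z₀ = (2.48491 − 0.78626×3.80666) / 0.21374 = -2.3773
z₀ = exp(-2.3773) = 0.09280 m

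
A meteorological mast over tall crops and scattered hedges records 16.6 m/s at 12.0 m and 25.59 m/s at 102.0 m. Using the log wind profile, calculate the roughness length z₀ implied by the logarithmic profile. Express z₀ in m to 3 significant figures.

z₀ ≈ 0.231 m

Log law: V(z) ∝ ln(z/z₀). With r = V₁/V₂ = 16.6/25.59 = 0.64869,
r · ln(z₂/z₀) = ln(z₁/z₀) ⇒ ln z₀ = (ln z₁ − r·ln z₂)/(1 − r)
ln z₀ = (2.48491 − 0.64869×4.62497) / 0.35131 = -1.4667
z₀ = exp(-1.4667) = 0.2307 m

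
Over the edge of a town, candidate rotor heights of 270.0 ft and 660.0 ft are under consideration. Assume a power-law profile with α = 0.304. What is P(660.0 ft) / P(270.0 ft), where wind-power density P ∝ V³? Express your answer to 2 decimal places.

Speed ratio: V_B/V_A = (z_B/z_A)^α = (660.0/270.0)^0.304 = (2.4444)^0.304 = 1.31222
Power-density ratio: P_B/P_A = (V_B/V_A)³ = (1.31222)³ = 2.25954

2.26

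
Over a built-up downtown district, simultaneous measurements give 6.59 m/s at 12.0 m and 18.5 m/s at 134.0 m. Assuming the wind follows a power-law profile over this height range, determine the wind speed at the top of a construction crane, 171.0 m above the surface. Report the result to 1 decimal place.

First find α: α = ln(V₂/V₁)/ln(z₂/z₁) = ln(18.5/6.59)/ln(134.0/12.0) = 1.03222/2.41293 = 0.4278
Extrapolate from 134.0 m to 171.0 m: V₃ = 18.5 × (171.0/134.0)^0.4278 = 18.5 × 1.1099 = 20.5339 m/s

20.5 m/s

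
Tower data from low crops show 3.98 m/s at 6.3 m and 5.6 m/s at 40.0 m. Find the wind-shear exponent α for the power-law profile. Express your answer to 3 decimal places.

α ≈ 0.185

Power law: V₂/V₁ = (z₂/z₁)^α ⇒ α = ln(V₂/V₁) / ln(z₂/z₁)
α = ln(5.6/3.98) / ln(40.0/6.3) = ln(1.4070) / ln(6.3492)
  = 0.34148 / 1.84833 = 0.18475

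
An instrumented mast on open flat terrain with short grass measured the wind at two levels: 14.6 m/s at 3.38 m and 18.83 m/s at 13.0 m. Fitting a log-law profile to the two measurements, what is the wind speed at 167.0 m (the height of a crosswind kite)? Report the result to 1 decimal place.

26.8 m/s

Log law: V ∝ ln(z/z₀). From the pair, with r = V₁/V₂ = 0.77536,
ln z₀ = (ln z₁ − r·ln z₂)/(1 − r) = (1.2179 − 0.77536×2.5649)/0.22464 = -3.4316 → z₀ = 0.03234 m
V₃ = V₁ · ln(z₃/z₀)/ln(z₁/z₀) = 14.6 × 8.5496/4.6495 = 26.8469 m/s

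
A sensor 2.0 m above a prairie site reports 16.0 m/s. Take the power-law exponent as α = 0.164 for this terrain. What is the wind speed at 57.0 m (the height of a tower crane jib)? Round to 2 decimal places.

27.71 m/s

Power-law profile: V₂ = V₁ · (z₂/z₁)^α
V₂ = 16.0 × (57.0/2.0)^0.164 = 16.0 × (28.5000)^0.164
    = 16.0 × 1.7322 = 27.7150 m/s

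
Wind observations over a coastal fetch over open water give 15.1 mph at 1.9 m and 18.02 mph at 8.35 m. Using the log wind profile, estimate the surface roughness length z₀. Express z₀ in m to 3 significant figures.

z₀ ≈ 0.000899 m

Log law: V(z) ∝ ln(z/z₀). With r = V₁/V₂ = 15.1/18.02 = 0.83796,
r · ln(z₂/z₀) = ln(z₁/z₀) ⇒ ln z₀ = (ln z₁ − r·ln z₂)/(1 − r)
ln z₀ = (0.64185 − 0.83796×2.12226) / 0.16204 = -7.0137
z₀ = exp(-7.0137) = 0.0008995 m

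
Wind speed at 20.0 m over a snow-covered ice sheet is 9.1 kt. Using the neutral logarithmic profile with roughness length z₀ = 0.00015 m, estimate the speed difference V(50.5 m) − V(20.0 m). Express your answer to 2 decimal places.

0.71 kt

Log law: V₂ = V₁ · ln(z₂/z₀)/ln(z₁/z₀) = 9.1 × 12.7268/11.8006 = 9.8143 kt
ΔV = 9.8143 − 9.1 = 0.7143 kt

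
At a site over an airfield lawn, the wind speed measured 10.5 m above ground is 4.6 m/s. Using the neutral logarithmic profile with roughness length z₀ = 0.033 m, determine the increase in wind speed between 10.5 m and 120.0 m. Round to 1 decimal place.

Log law: V₂ = V₁ · ln(z₂/z₀)/ln(z₁/z₀) = 4.6 × 8.1987/5.7626 = 6.5446 m/s
ΔV = 6.5446 − 4.6 = 1.9446 m/s

1.9 m/s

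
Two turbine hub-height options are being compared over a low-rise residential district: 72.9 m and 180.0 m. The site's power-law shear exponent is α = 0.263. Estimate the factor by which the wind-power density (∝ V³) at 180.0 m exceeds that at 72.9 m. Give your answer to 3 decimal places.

2.040

Speed ratio: V_B/V_A = (z_B/z_A)^α = (180.0/72.9)^0.263 = (2.4691)^0.263 = 1.26835
Power-density ratio: P_B/P_A = (V_B/V_A)³ = (1.26835)³ = 2.04041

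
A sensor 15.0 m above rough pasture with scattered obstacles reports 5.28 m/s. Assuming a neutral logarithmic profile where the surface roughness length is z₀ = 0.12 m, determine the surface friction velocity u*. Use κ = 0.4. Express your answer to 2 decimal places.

Log law: V(z) = (u*/κ) · ln(z/z₀) ⇒ u* = κ · V / ln(z/z₀)
u* = 0.4 × 5.28 / ln(15.0/0.12) = 0.4 × 5.28 / 4.8283
   = 2.1120 / 4.8283 = 0.4374 m/s

u* ≈ 0.44 m/s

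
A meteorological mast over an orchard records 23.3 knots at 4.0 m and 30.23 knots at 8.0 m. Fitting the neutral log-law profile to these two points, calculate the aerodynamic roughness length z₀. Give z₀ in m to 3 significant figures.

z₀ ≈ 0.389 m

Log law: V(z) ∝ ln(z/z₀). With r = V₁/V₂ = 23.3/30.23 = 0.77076,
r · ln(z₂/z₀) = ln(z₁/z₀) ⇒ ln z₀ = (ln z₁ − r·ln z₂)/(1 − r)
ln z₀ = (1.38629 − 0.77076×2.07944) / 0.22924 = -0.9442
z₀ = exp(-0.9442) = 0.3890 m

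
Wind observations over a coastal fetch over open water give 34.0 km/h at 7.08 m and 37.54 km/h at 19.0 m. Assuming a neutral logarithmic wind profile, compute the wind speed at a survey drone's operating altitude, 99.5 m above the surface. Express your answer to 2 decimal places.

Log law: V ∝ ln(z/z₀). From the pair, with r = V₁/V₂ = 0.90570,
ln z₀ = (ln z₁ − r·ln z₂)/(1 − r) = (1.9573 − 0.90570×2.9444)/0.09430 = -7.5240 → z₀ = 0.0005400 m
V₃ = V₁ · ln(z₃/z₀)/ln(z₁/z₀) = 34.0 × 12.1241/9.4812 = 43.4775 km/h

43.48 km/h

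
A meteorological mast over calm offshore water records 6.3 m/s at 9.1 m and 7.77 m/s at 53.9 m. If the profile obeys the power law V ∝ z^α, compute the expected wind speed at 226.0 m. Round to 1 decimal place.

9.2 m/s

First find α: α = ln(V₂/V₁)/ln(z₂/z₁) = ln(7.77/6.3)/ln(53.9/9.1) = 0.20972/1.77886 = 0.1179
Extrapolate from 53.9 m to 226.0 m: V₃ = 7.77 × (226.0/53.9)^0.1179 = 7.77 × 1.1841 = 9.2005 m/s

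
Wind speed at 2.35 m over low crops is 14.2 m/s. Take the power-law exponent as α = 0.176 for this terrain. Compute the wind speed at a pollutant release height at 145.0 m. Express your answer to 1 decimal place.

29.3 m/s

Power-law profile: V₂ = V₁ · (z₂/z₁)^α
V₂ = 14.2 × (145.0/2.35)^0.176 = 14.2 × (61.7021)^0.176
    = 14.2 × 2.0658 = 29.3347 m/s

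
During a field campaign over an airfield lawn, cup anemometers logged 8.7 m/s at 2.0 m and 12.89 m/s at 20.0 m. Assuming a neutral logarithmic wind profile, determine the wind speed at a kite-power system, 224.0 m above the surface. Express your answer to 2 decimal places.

17.29 m/s

Log law: V ∝ ln(z/z₀). From the pair, with r = V₁/V₂ = 0.67494,
ln z₀ = (ln z₁ − r·ln z₂)/(1 − r) = (0.6931 − 0.67494×2.9957)/0.32506 = -4.0879 → z₀ = 0.01677 m
V₃ = V₁ · ln(z₃/z₀)/ln(z₁/z₀) = 8.7 × 9.4995/4.7810 = 17.2862 m/s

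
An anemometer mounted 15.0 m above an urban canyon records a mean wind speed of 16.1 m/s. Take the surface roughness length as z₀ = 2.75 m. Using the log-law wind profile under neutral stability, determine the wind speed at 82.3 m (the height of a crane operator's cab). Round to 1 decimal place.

32.3 m/s

Log law: V(z) ∝ ln(z/z₀), so V₂/V₁ = ln(z₂/z₀) / ln(z₁/z₀).
ln(82.3/2.75) = 3.3988, ln(15.0/2.75) = 1.6964
V₂ = 16.1 × 3.3988/1.6964 = 16.1 × 2.0035 = 32.2557 m/s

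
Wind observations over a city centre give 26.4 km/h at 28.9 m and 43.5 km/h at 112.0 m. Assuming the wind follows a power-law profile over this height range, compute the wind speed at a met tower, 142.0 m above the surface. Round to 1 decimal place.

First find α: α = ln(V₂/V₁)/ln(z₂/z₁) = ln(43.5/26.4)/ln(112.0/28.9) = 0.49940/1.35466 = 0.3687
Extrapolate from 112.0 m to 142.0 m: V₃ = 43.5 × (142.0/112.0)^0.3687 = 43.5 × 1.0914 = 47.4773 km/h

47.5 km/h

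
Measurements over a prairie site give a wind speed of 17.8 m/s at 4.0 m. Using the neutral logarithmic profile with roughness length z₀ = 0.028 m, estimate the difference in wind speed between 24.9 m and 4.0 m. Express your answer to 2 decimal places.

Log law: V₂ = V₁ · ln(z₂/z₀)/ln(z₁/z₀) = 17.8 × 6.7904/4.9618 = 24.3598 m/s
ΔV = 24.3598 − 17.8 = 6.5598 m/s

6.56 m/s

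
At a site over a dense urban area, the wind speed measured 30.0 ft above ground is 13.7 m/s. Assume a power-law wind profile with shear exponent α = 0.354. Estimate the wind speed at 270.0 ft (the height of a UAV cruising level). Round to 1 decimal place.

Power-law profile: V₂ = V₁ · (z₂/z₁)^α
V₂ = 13.7 × (270.0/30.0)^0.354 = 13.7 × (9.0000)^0.354
    = 13.7 × 2.1767 = 29.8210 m/s

29.8 m/s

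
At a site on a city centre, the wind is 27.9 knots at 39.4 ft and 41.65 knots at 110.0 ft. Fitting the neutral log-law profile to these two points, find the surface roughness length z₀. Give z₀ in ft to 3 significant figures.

z₀ ≈ 4.91 ft

Log law: V(z) ∝ ln(z/z₀). With r = V₁/V₂ = 27.9/41.65 = 0.66987,
r · ln(z₂/z₀) = ln(z₁/z₀) ⇒ ln z₀ = (ln z₁ − r·ln z₂)/(1 − r)
ln z₀ = (3.67377 − 0.66987×4.70048) / 0.33013 = 1.5905
z₀ = exp(1.5905) = 4.906 ft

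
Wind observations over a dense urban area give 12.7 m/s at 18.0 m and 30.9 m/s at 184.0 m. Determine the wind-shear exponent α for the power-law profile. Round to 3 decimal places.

Power law: V₂/V₁ = (z₂/z₁)^α ⇒ α = ln(V₂/V₁) / ln(z₂/z₁)
α = ln(30.9/12.7) / ln(184.0/18.0) = ln(2.4331) / ln(10.2222)
  = 0.88915 / 2.32456 = 0.38250

α ≈ 0.383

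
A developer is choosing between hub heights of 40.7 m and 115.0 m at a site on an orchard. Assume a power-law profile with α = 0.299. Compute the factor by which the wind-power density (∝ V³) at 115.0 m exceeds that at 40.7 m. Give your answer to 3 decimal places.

Speed ratio: V_B/V_A = (z_B/z_A)^α = (115.0/40.7)^0.299 = (2.8256)^0.299 = 1.36421
Power-density ratio: P_B/P_A = (V_B/V_A)³ = (1.36421)³ = 2.53887

2.539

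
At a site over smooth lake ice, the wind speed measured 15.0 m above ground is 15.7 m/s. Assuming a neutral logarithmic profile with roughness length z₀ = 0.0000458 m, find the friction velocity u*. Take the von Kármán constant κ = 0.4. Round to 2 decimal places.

Log law: V(z) = (u*/κ) · ln(z/z₀) ⇒ u* = κ · V / ln(z/z₀)
u* = 0.4 × 15.7 / ln(15.0/0.0000458) = 0.4 × 15.7 / 12.6993
   = 6.2800 / 12.6993 = 0.4945 m/s

u* ≈ 0.49 m/s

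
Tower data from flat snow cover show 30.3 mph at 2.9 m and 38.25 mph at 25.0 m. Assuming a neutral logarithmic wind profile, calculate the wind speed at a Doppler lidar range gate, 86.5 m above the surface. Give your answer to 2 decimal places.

Log law: V ∝ ln(z/z₀). From the pair, with r = V₁/V₂ = 0.79216,
ln z₀ = (ln z₁ − r·ln z₂)/(1 − r) = (1.0647 − 0.79216×3.2189)/0.20784 = -7.1455 → z₀ = 0.0007884 m
V₃ = V₁ · ln(z₃/z₀)/ln(z₁/z₀) = 30.3 × 11.6056/8.2102 = 42.8309 mph

42.83 mph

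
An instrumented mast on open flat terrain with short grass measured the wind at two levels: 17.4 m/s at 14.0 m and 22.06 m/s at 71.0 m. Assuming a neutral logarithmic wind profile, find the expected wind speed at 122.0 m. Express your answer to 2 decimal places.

23.61 m/s

Log law: V ∝ ln(z/z₀). From the pair, with r = V₁/V₂ = 0.78876,
ln z₀ = (ln z₁ − r·ln z₂)/(1 − r) = (2.6391 − 0.78876×4.2627)/0.21124 = -3.4234 → z₀ = 0.03260 m
V₃ = V₁ · ln(z₃/z₀)/ln(z₁/z₀) = 17.4 × 8.2274/6.0625 = 23.6137 m/s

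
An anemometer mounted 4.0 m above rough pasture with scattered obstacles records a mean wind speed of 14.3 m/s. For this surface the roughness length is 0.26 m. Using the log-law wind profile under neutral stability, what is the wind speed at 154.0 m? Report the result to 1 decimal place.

33.4 m/s

Log law: V(z) ∝ ln(z/z₀), so V₂/V₁ = ln(z₂/z₀) / ln(z₁/z₀).
ln(154.0/0.26) = 6.3840, ln(4.0/0.26) = 2.7334
V₂ = 14.3 × 6.3840/2.7334 = 14.3 × 2.3356 = 33.3989 m/s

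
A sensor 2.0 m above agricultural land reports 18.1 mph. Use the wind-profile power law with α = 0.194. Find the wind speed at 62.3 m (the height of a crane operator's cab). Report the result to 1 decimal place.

Power-law profile: V₂ = V₁ · (z₂/z₁)^α
V₂ = 18.1 × (62.3/2.0)^0.194 = 18.1 × (31.1500)^0.194
    = 18.1 × 1.9486 = 35.2703 mph

35.3 mph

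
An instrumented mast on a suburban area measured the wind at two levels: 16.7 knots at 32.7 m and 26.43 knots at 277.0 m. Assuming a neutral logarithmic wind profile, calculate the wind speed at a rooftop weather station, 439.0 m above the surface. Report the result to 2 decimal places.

28.53 knots

Log law: V ∝ ln(z/z₀). From the pair, with r = V₁/V₂ = 0.63186,
ln z₀ = (ln z₁ − r·ln z₂)/(1 − r) = (3.4874 − 0.63186×5.6240)/0.36814 = -0.1798 → z₀ = 0.8354 m
V₃ = V₁ · ln(z₃/z₀)/ln(z₁/z₀) = 16.7 × 6.2643/3.6672 = 28.5270 knots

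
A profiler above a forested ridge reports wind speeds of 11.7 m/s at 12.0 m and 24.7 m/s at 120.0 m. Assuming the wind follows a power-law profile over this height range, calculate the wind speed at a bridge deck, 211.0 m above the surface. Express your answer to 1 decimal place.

First find α: α = ln(V₂/V₁)/ln(z₂/z₁) = ln(24.7/11.7)/ln(120.0/12.0) = 0.74721/2.30259 = 0.3245
Extrapolate from 120.0 m to 211.0 m: V₃ = 24.7 × (211.0/120.0)^0.3245 = 24.7 × 1.2010 = 29.6644 m/s

29.7 m/s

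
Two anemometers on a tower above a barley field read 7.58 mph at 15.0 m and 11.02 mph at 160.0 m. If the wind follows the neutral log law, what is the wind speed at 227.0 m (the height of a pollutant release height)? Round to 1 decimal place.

11.5 mph

Log law: V ∝ ln(z/z₀). From the pair, with r = V₁/V₂ = 0.68784,
ln z₀ = (ln z₁ − r·ln z₂)/(1 − r) = (2.7081 − 0.68784×5.0752)/0.31216 = -2.5079 → z₀ = 0.08144 m
V₃ = V₁ · ln(z₃/z₀)/ln(z₁/z₀) = 7.58 × 7.9328/5.2159 = 11.5283 mph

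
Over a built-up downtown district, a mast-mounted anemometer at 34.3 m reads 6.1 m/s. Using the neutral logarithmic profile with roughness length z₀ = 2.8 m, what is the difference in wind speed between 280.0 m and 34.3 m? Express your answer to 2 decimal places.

Log law: V₂ = V₁ · ln(z₂/z₀)/ln(z₁/z₀) = 6.1 × 4.6052/2.5055 = 11.2118 m/s
ΔV = 11.2118 − 6.1 = 5.1118 m/s

5.11 m/s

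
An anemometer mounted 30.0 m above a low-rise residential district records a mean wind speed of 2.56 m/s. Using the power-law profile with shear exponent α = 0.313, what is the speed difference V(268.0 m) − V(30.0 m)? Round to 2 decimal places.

2.52 m/s

Power law: V₂ = V₁ · (z₂/z₁)^α = 2.56 × (8.9333)^0.313 = 5.0805 m/s
ΔV = 5.0805 − 2.56 = 2.5205 m/s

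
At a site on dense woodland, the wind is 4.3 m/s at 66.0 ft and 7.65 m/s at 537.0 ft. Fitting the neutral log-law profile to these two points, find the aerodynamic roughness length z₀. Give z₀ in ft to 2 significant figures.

Log law: V(z) ∝ ln(z/z₀). With r = V₁/V₂ = 4.3/7.65 = 0.56209,
r · ln(z₂/z₀) = ln(z₁/z₀) ⇒ ln z₀ = (ln z₁ − r·ln z₂)/(1 − r)
ln z₀ = (4.18965 − 0.56209×6.28600) / 0.43791 = 1.4988
z₀ = exp(1.4988) = 4.476 ft

z₀ ≈ 4.5 ft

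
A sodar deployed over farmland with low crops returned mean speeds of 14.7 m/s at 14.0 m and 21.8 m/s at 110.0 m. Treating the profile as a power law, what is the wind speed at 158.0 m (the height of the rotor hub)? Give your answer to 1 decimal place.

First find α: α = ln(V₂/V₁)/ln(z₂/z₁) = ln(21.8/14.7)/ln(110.0/14.0) = 0.39406/2.06142 = 0.1912
Extrapolate from 110.0 m to 158.0 m: V₃ = 21.8 × (158.0/110.0)^0.1912 = 21.8 × 1.0717 = 23.3625 m/s

23.4 m/s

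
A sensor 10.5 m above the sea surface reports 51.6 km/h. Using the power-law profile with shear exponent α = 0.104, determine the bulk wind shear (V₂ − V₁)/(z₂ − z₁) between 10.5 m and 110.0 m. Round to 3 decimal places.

0.144 km/h/m

Power law: V₂ = V₁ · (z₂/z₁)^α = 51.6 × (10.4762)^0.104 = 65.8796 km/h
ΔV/Δz = (65.8796 − 51.6)/(110.0 − 10.5) = 14.2796/99.5000 = 0.14351 km/h/m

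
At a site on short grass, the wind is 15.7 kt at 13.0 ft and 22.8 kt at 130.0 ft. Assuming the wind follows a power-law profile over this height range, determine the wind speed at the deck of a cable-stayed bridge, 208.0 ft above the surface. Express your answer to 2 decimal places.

24.60 kt

First find α: α = ln(V₂/V₁)/ln(z₂/z₁) = ln(22.8/15.7)/ln(130.0/13.0) = 0.37310/2.30259 = 0.1620
Extrapolate from 130.0 ft to 208.0 ft: V₃ = 22.8 × (208.0/130.0)^0.1620 = 22.8 × 1.0791 = 24.6042 kt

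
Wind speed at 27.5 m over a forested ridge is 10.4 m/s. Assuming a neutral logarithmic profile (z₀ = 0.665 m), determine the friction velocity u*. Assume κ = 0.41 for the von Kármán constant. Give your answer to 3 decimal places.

Log law: V(z) = (u*/κ) · ln(z/z₀) ⇒ u* = κ · V / ln(z/z₀)
u* = 0.41 × 10.4 / ln(27.5/0.665) = 0.41 × 10.4 / 3.7222
   = 4.2640 / 3.7222 = 1.1456 m/s

u* ≈ 1.146 m/s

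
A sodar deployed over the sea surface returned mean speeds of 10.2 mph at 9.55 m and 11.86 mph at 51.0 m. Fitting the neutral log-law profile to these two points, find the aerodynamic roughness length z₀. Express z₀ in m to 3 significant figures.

z₀ ≈ 0.000323 m

Log law: V(z) ∝ ln(z/z₀). With r = V₁/V₂ = 10.2/11.86 = 0.86003,
r · ln(z₂/z₀) = ln(z₁/z₀) ⇒ ln z₀ = (ln z₁ − r·ln z₂)/(1 − r)
ln z₀ = (2.25654 − 0.86003×3.93183) / 0.13997 = -8.0374
z₀ = exp(-8.0374) = 0.0003232 m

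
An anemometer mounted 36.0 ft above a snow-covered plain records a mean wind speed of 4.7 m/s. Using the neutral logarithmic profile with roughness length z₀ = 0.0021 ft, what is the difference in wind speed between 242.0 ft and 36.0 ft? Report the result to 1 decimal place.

0.9 m/s

Log law: V₂ = V₁ · ln(z₂/z₀)/ln(z₁/z₀) = 4.7 × 11.6548/9.7493 = 5.6186 m/s
ΔV = 5.6186 − 4.7 = 0.9186 m/s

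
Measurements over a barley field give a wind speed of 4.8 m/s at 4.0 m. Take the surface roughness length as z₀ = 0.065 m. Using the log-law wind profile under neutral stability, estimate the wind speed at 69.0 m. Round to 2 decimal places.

8.12 m/s

Log law: V(z) ∝ ln(z/z₀), so V₂/V₁ = ln(z₂/z₀) / ln(z₁/z₀).
ln(69.0/0.065) = 6.9675, ln(4.0/0.065) = 4.1197
V₂ = 4.8 × 6.9675/4.1197 = 4.8 × 1.6913 = 8.1181 m/s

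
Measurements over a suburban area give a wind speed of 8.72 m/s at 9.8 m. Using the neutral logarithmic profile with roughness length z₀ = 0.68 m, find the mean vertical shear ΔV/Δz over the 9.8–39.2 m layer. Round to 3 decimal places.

Log law: V₂ = V₁ · ln(z₂/z₀)/ln(z₁/z₀) = 8.72 × 4.0543/2.6680 = 13.2508 m/s
ΔV/Δz = (13.2508 − 8.72)/(39.2 − 9.8) = 4.5308/29.4000 = 0.15411 m/s/m

0.154 m/s/m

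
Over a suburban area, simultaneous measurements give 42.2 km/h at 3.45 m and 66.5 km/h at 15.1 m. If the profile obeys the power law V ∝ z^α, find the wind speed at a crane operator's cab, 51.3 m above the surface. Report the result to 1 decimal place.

96.9 km/h

First find α: α = ln(V₂/V₁)/ln(z₂/z₁) = ln(66.5/42.2)/ln(15.1/3.45) = 0.45478/1.47632 = 0.3081
Extrapolate from 15.1 m to 51.3 m: V₃ = 66.5 × (51.3/15.1)^0.3081 = 66.5 × 1.4575 = 96.9259 km/h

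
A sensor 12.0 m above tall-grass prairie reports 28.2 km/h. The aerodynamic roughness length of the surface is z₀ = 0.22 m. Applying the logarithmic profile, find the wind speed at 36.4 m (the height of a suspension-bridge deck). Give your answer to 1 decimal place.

36.0 km/h

Log law: V(z) ∝ ln(z/z₀), so V₂/V₁ = ln(z₂/z₀) / ln(z₁/z₀).
ln(36.4/0.22) = 5.1087, ln(12.0/0.22) = 3.9990
V₂ = 28.2 × 5.1087/3.9990 = 28.2 × 1.2775 = 36.0250 km/h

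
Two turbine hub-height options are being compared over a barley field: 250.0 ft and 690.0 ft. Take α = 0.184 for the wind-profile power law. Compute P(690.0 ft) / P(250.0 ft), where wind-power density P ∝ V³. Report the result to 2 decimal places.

Speed ratio: V_B/V_A = (z_B/z_A)^α = (690.0/250.0)^0.184 = (2.7600)^0.184 = 1.20539
Power-density ratio: P_B/P_A = (V_B/V_A)³ = (1.20539)³ = 1.75139

1.75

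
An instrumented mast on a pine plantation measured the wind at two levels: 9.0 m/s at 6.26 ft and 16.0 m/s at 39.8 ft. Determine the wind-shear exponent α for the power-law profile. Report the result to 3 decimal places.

α ≈ 0.311

Power law: V₂/V₁ = (z₂/z₁)^α ⇒ α = ln(V₂/V₁) / ln(z₂/z₁)
α = ln(16.0/9.0) / ln(39.8/6.26) = ln(1.7778) / ln(6.3578)
  = 0.57536 / 1.84969 = 0.31106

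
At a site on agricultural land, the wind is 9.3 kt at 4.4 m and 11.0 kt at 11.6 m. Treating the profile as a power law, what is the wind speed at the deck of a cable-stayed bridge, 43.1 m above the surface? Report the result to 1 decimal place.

First find α: α = ln(V₂/V₁)/ln(z₂/z₁) = ln(11.0/9.3)/ln(11.6/4.4) = 0.16788/0.96940 = 0.1732
Extrapolate from 11.6 m to 43.1 m: V₃ = 11.0 × (43.1/11.6)^0.1732 = 11.0 × 1.2552 = 13.8073 kt

13.8 kt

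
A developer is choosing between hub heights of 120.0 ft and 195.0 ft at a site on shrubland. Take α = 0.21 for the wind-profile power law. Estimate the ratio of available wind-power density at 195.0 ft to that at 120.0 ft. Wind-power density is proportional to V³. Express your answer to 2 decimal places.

1.36

Speed ratio: V_B/V_A = (z_B/z_A)^α = (195.0/120.0)^0.21 = (1.6250)^0.21 = 1.10734
Power-density ratio: P_B/P_A = (V_B/V_A)³ = (1.10734)³ = 1.35781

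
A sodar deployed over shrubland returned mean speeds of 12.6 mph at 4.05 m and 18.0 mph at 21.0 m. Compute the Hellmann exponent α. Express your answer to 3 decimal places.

Power law: V₂/V₁ = (z₂/z₁)^α ⇒ α = ln(V₂/V₁) / ln(z₂/z₁)
α = ln(18.0/12.6) / ln(21.0/4.05) = ln(1.4286) / ln(5.1852)
  = 0.35667 / 1.64581 = 0.21672

α ≈ 0.217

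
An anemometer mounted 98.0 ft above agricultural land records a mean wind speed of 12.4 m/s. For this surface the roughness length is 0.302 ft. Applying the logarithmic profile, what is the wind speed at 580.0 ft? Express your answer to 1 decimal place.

Log law: V(z) ∝ ln(z/z₀), so V₂/V₁ = ln(z₂/z₀) / ln(z₁/z₀).
ln(580.0/0.302) = 7.5604, ln(98.0/0.302) = 5.7823
V₂ = 12.4 × 7.5604/5.7823 = 12.4 × 1.3075 = 16.2130 m/s

16.2 m/s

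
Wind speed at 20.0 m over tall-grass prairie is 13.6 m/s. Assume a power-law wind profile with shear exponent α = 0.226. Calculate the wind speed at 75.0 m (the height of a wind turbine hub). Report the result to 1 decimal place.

18.3 m/s

Power-law profile: V₂ = V₁ · (z₂/z₁)^α
V₂ = 13.6 × (75.0/20.0)^0.226 = 13.6 × (3.7500)^0.226
    = 13.6 × 1.3481 = 18.3345 m/s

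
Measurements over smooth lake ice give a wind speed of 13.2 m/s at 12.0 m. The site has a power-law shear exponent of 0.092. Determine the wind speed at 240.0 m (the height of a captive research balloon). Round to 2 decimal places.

Power-law profile: V₂ = V₁ · (z₂/z₁)^α
V₂ = 13.2 × (240.0/12.0)^0.092 = 13.2 × (20.0000)^0.092
    = 13.2 × 1.3173 = 17.3888 m/s

17.39 m/s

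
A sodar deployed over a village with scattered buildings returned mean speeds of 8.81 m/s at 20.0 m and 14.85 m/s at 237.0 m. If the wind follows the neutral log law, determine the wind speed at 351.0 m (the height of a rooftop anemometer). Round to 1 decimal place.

15.8 m/s

Log law: V ∝ ln(z/z₀). From the pair, with r = V₁/V₂ = 0.59327,
ln z₀ = (ln z₁ − r·ln z₂)/(1 − r) = (2.9957 − 0.59327×5.4681)/0.40673 = -0.6104 → z₀ = 0.5431 m
V₃ = V₁ · ln(z₃/z₀)/ln(z₁/z₀) = 8.81 × 6.4712/3.6062 = 15.8094 m/s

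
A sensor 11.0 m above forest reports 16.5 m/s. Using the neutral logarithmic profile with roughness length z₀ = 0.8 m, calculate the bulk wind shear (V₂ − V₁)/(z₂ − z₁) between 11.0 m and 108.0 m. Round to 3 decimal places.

Log law: V₂ = V₁ · ln(z₂/z₀)/ln(z₁/z₀) = 16.5 × 4.9053/2.6210 = 30.8798 m/s
ΔV/Δz = (30.8798 − 16.5)/(108.0 − 11.0) = 14.3798/97.0000 = 0.14824 m/s/m

0.148 m/s/m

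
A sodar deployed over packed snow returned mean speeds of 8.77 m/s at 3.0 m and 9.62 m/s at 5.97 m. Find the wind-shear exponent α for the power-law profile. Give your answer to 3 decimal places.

α ≈ 0.134

Power law: V₂/V₁ = (z₂/z₁)^α ⇒ α = ln(V₂/V₁) / ln(z₂/z₁)
α = ln(9.62/8.77) / ln(5.97/3.0) = ln(1.0969) / ln(1.9900)
  = 0.09251 / 0.68813 = 0.13443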